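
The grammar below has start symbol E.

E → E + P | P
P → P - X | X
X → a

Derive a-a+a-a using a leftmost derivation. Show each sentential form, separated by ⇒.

E⇒E+P⇒P+P⇒P-X+P⇒X-X+P⇒a-X+P⇒a-a+P⇒a-a+P-X⇒a-a+X-X⇒a-a+a-X⇒a-a+a-a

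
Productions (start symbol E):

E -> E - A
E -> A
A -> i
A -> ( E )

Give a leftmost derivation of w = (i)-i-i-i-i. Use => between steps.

E => E-A => E-A-A => E-A-A-A => E-A-A-A-A => A-A-A-A-A => (E)-A-A-A-A => (A)-A-A-A-A => (i)-A-A-A-A => (i)-i-A-A-A => (i)-i-i-A-A => (i)-i-i-i-A => (i)-i-i-i-i

E => E-A   [E -> E - A]
E-A => E-A-A   [E -> E - A]
E-A-A => E-A-A-A   [E -> E - A]
E-A-A-A => E-A-A-A-A   [E -> E - A]
E-A-A-A-A => A-A-A-A-A   [E -> A]
A-A-A-A-A => (E)-A-A-A-A   [A -> ( E )]
(E)-A-A-A-A => (A)-A-A-A-A   [E -> A]
(A)-A-A-A-A => (i)-A-A-A-A   [A -> i]
(i)-A-A-A-A => (i)-i-A-A-A   [A -> i]
(i)-i-A-A-A => (i)-i-i-A-A   [A -> i]
(i)-i-i-A-A => (i)-i-i-i-A   [A -> i]
(i)-i-i-i-A => (i)-i-i-i-i   [A -> i]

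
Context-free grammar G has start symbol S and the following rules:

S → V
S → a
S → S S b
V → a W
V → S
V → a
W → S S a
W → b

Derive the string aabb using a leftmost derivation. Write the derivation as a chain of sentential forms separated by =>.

S=>SSb=>VSb=>aSb=>aVb=>aaWb=>aabb

S => SSb   [S → S S b]
SSb => VSb   [S → V]
VSb => aSb   [V → a]
aSb => aVb   [S → V]
aVb => aaWb   [V → a W]
aaWb => aabb   [W → b]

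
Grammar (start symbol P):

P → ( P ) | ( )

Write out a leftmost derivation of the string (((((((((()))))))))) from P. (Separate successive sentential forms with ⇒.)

P ⇒ (P)   [P → ( P )]
(P) ⇒ ((P))   [P → ( P )]
((P)) ⇒ (((P)))   [P → ( P )]
(((P))) ⇒ ((((P))))   [P → ( P )]
((((P)))) ⇒ (((((P)))))   [P → ( P )]
(((((P))))) ⇒ ((((((P))))))   [P → ( P )]
((((((P)))))) ⇒ (((((((P)))))))   [P → ( P )]
(((((((P))))))) ⇒ ((((((((P))))))))   [P → ( P )]
((((((((P)))))))) ⇒ (((((((((P)))))))))   [P → ( P )]
(((((((((P))))))))) ⇒ (((((((((())))))))))   [P → ( )]

P⇒(P)⇒((P))⇒(((P)))⇒((((P))))⇒(((((P)))))⇒((((((P))))))⇒(((((((P)))))))⇒((((((((P))))))))⇒(((((((((P)))))))))⇒(((((((((())))))))))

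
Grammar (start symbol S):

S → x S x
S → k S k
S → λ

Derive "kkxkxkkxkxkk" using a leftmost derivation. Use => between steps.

S => kSk   [S → k S k]
kSk => kkSkk   [S → k S k]
kkSkk => kkxSxkk   [S → x S x]
kkxSxkk => kkxkSkxkk   [S → k S k]
kkxkSkxkk => kkxkxSxkxkk   [S → x S x]
kkxkxSxkxkk => kkxkxkSkxkxkk   [S → k S k]
kkxkxkSkxkxkk => kkxkxkkxkxkk   [S → λ]

S => kSk => kkSkk => kkxSxkk => kkxkSkxkk => kkxkxSxkxkk => kkxkxkSkxkxkk => kkxkxkkxkxkk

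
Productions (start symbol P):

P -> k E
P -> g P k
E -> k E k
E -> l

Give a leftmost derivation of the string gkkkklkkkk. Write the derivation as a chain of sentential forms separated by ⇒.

P ⇒ gPk ⇒ gkEk ⇒ gkkEkk ⇒ gkkkEkkk ⇒ gkkkkEkkkk ⇒ gkkkklkkkk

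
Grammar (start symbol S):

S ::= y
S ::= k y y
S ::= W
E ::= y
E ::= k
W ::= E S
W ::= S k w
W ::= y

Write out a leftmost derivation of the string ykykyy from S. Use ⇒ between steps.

S ⇒ W ⇒ ES ⇒ yS ⇒ yW ⇒ yES ⇒ ykS ⇒ ykW ⇒ ykES ⇒ ykyS ⇒ ykykyy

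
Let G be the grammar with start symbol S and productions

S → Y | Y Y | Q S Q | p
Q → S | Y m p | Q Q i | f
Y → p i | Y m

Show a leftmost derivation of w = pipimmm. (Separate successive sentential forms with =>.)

S => YY => piY => piYm => piYmm => piYmmm => pipimmm

S => YY   [S → Y Y]
YY => piY   [Y → p i]
piY => piYm   [Y → Y m]
piYm => piYmm   [Y → Y m]
piYmm => piYmmm   [Y → Y m]
piYmmm => pipimmm   [Y → p i]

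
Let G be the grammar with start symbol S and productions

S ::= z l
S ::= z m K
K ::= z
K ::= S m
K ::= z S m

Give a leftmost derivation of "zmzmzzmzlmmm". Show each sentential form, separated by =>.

S => zmK => zmSm => zmzmKm => zmzmzSmm => zmzmzzmKmm => zmzmzzmSmmm => zmzmzzmzlmmm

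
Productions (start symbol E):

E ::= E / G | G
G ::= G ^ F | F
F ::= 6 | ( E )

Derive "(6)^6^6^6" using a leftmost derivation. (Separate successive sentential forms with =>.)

E => G   [E ::= G]
G => G^F   [G ::= G ^ F]
G^F => G^F^F   [G ::= G ^ F]
G^F^F => G^F^F^F   [G ::= G ^ F]
G^F^F^F => F^F^F^F   [G ::= F]
F^F^F^F => (E)^F^F^F   [F ::= ( E )]
(E)^F^F^F => (G)^F^F^F   [E ::= G]
(G)^F^F^F => (F)^F^F^F   [G ::= F]
(F)^F^F^F => (6)^F^F^F   [F ::= 6]
(6)^F^F^F => (6)^6^F^F   [F ::= 6]
(6)^6^F^F => (6)^6^6^F   [F ::= 6]
(6)^6^6^F => (6)^6^6^6   [F ::= 6]

E => G => G^F => G^F^F => G^F^F^F => F^F^F^F => (E)^F^F^F => (G)^F^F^F => (F)^F^F^F => (6)^F^F^F => (6)^6^F^F => (6)^6^6^F => (6)^6^6^6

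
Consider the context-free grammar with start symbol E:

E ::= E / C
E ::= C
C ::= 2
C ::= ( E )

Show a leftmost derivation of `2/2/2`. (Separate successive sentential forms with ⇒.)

E ⇒ E/C   [E ::= E / C]
E/C ⇒ E/C/C   [E ::= E / C]
E/C/C ⇒ C/C/C   [E ::= C]
C/C/C ⇒ 2/C/C   [C ::= 2]
2/C/C ⇒ 2/2/C   [C ::= 2]
2/2/C ⇒ 2/2/2   [C ::= 2]

E ⇒ E/C ⇒ E/C/C ⇒ C/C/C ⇒ 2/C/C ⇒ 2/2/C ⇒ 2/2/2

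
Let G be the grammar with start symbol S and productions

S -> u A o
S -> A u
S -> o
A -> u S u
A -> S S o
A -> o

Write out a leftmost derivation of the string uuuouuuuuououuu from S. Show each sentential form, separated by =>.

S=>Au=>uSuu=>uAuuu=>uSSouuu=>uAuSouuu=>uuSuuSouuu=>uuAuuuSouuu=>uuuSuuuuSouuu=>uuuAuuuuuSouuu=>uuuouuuuuSouuu=>uuuouuuuuAuouuu=>uuuouuuuuououuu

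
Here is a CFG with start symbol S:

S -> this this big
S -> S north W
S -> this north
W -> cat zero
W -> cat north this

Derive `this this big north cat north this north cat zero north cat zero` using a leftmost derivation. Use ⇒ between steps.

S ⇒ S north W   [S -> S north W]
S north W ⇒ S north W north W   [S -> S north W]
S north W north W ⇒ S north W north W north W   [S -> S north W]
S north W north W north W ⇒ this this big north W north W north W   [S -> this this big]
this this big north W north W north W ⇒ this this big north cat north this north W north W   [W -> cat north this]
this this big north cat north this north W north W ⇒ this this big north cat north this north cat zero north W   [W -> cat zero]
this this big north cat north this north cat zero north W ⇒ this this big north cat north this north cat zero north cat zero   [W -> cat zero]

S ⇒ S north W ⇒ S north W north W ⇒ S north W north W north W ⇒ this this big north W north W north W ⇒ this this big north cat north this north W north W ⇒ this this big north cat north this north cat zero north W ⇒ this this big north cat north this north cat zero north cat zero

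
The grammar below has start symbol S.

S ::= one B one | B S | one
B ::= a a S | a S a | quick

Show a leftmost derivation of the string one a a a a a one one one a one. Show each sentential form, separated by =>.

S => one B one   [S ::= one B one]
one B one => one a S a one   [B ::= a S a]
one a S a one => one a B S a one   [S ::= B S]
one a B S a one => one a a a S S a one   [B ::= a a S]
one a a a S S a one => one a a a B S S a one   [S ::= B S]
one a a a B S S a one => one a a a a a S S S a one   [B ::= a a S]
one a a a a a S S S a one => one a a a a a one S S a one   [S ::= one]
one a a a a a one S S a one => one a a a a a one one S a one   [S ::= one]
one a a a a a one one S a one => one a a a a a one one one a one   [S ::= one]

S => one B one => one a S a one => one a B S a one => one a a a S S a one => one a a a B S S a one => one a a a a a S S S a one => one a a a a a one S S a one => one a a a a a one one S a one => one a a a a a one one one a one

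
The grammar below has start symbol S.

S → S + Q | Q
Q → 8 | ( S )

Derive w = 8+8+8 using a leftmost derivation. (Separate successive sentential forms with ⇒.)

S⇒S+Q⇒S+Q+Q⇒Q+Q+Q⇒8+Q+Q⇒8+8+Q⇒8+8+8

S ⇒ S+Q   [S → S + Q]
S+Q ⇒ S+Q+Q   [S → S + Q]
S+Q+Q ⇒ Q+Q+Q   [S → Q]
Q+Q+Q ⇒ 8+Q+Q   [Q → 8]
8+Q+Q ⇒ 8+8+Q   [Q → 8]
8+8+Q ⇒ 8+8+8   [Q → 8]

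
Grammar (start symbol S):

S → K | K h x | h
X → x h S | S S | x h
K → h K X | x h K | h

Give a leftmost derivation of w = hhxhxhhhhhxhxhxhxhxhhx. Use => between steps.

S => Khx   [S → K h x]
Khx => hKXhx   [K → h K X]
hKXhx => hhKXXhx   [K → h K X]
hhKXXhx => hhxhKXXhx   [K → x h K]
hhxhKXXhx => hhxhxhKXXhx   [K → x h K]
hhxhxhKXXhx => hhxhxhhKXXXhx   [K → h K X]
hhxhxhhKXXXhx => hhxhxhhhKXXXXhx   [K → h K X]
hhxhxhhhKXXXXhx => hhxhxhhhhKXXXXXhx   [K → h K X]
hhxhxhhhhKXXXXXhx => hhxhxhhhhhXXXXXhx   [K → h]
hhxhxhhhhhXXXXXhx => hhxhxhhhhhxhXXXXhx   [X → x h]
hhxhxhhhhhxhXXXXhx => hhxhxhhhhhxhxhXXXhx   [X → x h]
hhxhxhhhhhxhxhXXXhx => hhxhxhhhhhxhxhxhXXhx   [X → x h]
hhxhxhhhhhxhxhxhXXhx => hhxhxhhhhhxhxhxhxhXhx   [X → x h]
hhxhxhhhhhxhxhxhxhXhx => hhxhxhhhhhxhxhxhxhxhhx   [X → x h]

S => Khx => hKXhx => hhKXXhx => hhxhKXXhx => hhxhxhKXXhx => hhxhxhhKXXXhx => hhxhxhhhKXXXXhx => hhxhxhhhhKXXXXXhx => hhxhxhhhhhXXXXXhx => hhxhxhhhhhxhXXXXhx => hhxhxhhhhhxhxhXXXhx => hhxhxhhhhhxhxhxhXXhx => hhxhxhhhhhxhxhxhxhXhx => hhxhxhhhhhxhxhxhxhxhhx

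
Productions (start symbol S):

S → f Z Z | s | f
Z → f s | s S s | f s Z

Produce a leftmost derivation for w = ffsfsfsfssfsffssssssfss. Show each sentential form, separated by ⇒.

S ⇒ fZZ ⇒ ffsZ ⇒ ffsfsZ ⇒ ffsfsfsZ ⇒ ffsfsfsfsZ ⇒ ffsfsfsfssSs ⇒ ffsfsfsfssfZZs ⇒ ffsfsfsfssfsSsZs ⇒ ffsfsfsfssfsfZZsZs ⇒ ffsfsfsfssfsffsZsZs ⇒ ffsfsfsfssfsffssSssZs ⇒ ffsfsfsfssfsffsssssZs ⇒ ffsfsfsfssfsffssssssSss ⇒ ffsfsfsfssfsffssssssfss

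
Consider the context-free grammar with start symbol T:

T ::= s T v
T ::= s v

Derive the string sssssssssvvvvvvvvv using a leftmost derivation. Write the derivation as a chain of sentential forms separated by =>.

T => sTv => ssTvv => sssTvvv => ssssTvvvv => sssssTvvvvv => ssssssTvvvvvv => sssssssTvvvvvvv => ssssssssTvvvvvvvv => sssssssssvvvvvvvvv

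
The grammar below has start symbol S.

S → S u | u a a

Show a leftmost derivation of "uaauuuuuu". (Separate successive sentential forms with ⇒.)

S ⇒ Su ⇒ Suu ⇒ Suuu ⇒ Suuuu ⇒ Suuuuu ⇒ Suuuuuu ⇒ uaauuuuuu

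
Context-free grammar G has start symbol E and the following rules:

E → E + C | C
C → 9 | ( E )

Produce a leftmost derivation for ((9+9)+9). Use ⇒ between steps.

E ⇒ C ⇒ (E) ⇒ (E+C) ⇒ (C+C) ⇒ ((E)+C) ⇒ ((E+C)+C) ⇒ ((C+C)+C) ⇒ ((9+C)+C) ⇒ ((9+9)+C) ⇒ ((9+9)+9)

E ⇒ C   [E → C]
C ⇒ (E)   [C → ( E )]
(E) ⇒ (E+C)   [E → E + C]
(E+C) ⇒ (C+C)   [E → C]
(C+C) ⇒ ((E)+C)   [C → ( E )]
((E)+C) ⇒ ((E+C)+C)   [E → E + C]
((E+C)+C) ⇒ ((C+C)+C)   [E → C]
((C+C)+C) ⇒ ((9+C)+C)   [C → 9]
((9+C)+C) ⇒ ((9+9)+C)   [C → 9]
((9+9)+C) ⇒ ((9+9)+9)   [C → 9]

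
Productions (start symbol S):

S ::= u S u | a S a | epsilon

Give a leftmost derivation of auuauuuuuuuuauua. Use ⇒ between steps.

S ⇒ aSa ⇒ auSua ⇒ auuSuua ⇒ auuaSauua ⇒ auuauSuauua ⇒ auuauuSuuauua ⇒ auuauuuSuuuauua ⇒ auuauuuuSuuuuauua ⇒ auuauuuuuuuuauua

S ⇒ aSa   [S ::= a S a]
aSa ⇒ auSua   [S ::= u S u]
auSua ⇒ auuSuua   [S ::= u S u]
auuSuua ⇒ auuaSauua   [S ::= a S a]
auuaSauua ⇒ auuauSuauua   [S ::= u S u]
auuauSuauua ⇒ auuauuSuuauua   [S ::= u S u]
auuauuSuuauua ⇒ auuauuuSuuuauua   [S ::= u S u]
auuauuuSuuuauua ⇒ auuauuuuSuuuuauua   [S ::= u S u]
auuauuuuSuuuuauua ⇒ auuauuuuuuuuauua   [S ::= epsilon]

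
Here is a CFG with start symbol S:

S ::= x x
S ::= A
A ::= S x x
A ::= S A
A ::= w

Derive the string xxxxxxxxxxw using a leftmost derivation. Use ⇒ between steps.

S ⇒ A   [S ::= A]
A ⇒ SA   [A ::= S A]
SA ⇒ AA   [S ::= A]
AA ⇒ SAA   [A ::= S A]
SAA ⇒ AAA   [S ::= A]
AAA ⇒ SAAA   [A ::= S A]
SAAA ⇒ xxAAA   [S ::= x x]
xxAAA ⇒ xxSxxAA   [A ::= S x x]
xxSxxAA ⇒ xxxxxxAA   [S ::= x x]
xxxxxxAA ⇒ xxxxxxSxxA   [A ::= S x x]
xxxxxxSxxA ⇒ xxxxxxxxxxA   [S ::= x x]
xxxxxxxxxxA ⇒ xxxxxxxxxxw   [A ::= w]

S⇒A⇒SA⇒AA⇒SAA⇒AAA⇒SAAA⇒xxAAA⇒xxSxxAA⇒xxxxxxAA⇒xxxxxxSxxA⇒xxxxxxxxxxA⇒xxxxxxxxxxw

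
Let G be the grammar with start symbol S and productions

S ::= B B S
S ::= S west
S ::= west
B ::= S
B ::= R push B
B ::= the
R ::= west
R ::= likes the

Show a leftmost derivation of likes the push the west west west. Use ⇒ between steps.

S ⇒ S west   [S ::= S west]
S west ⇒ B B S west   [S ::= B B S]
B B S west ⇒ R push B B S west   [B ::= R push B]
R push B B S west ⇒ likes the push B B S west   [R ::= likes the]
likes the push B B S west ⇒ likes the push the B S west   [B ::= the]
likes the push the B S west ⇒ likes the push the S S west   [B ::= S]
likes the push the S S west ⇒ likes the push the west S west   [S ::= west]
likes the push the west S west ⇒ likes the push the west west west   [S ::= west]

S ⇒ S west ⇒ B B S west ⇒ R push B B S west ⇒ likes the push B B S west ⇒ likes the push the B S west ⇒ likes the push the S S west ⇒ likes the push the west S west ⇒ likes the push the west west west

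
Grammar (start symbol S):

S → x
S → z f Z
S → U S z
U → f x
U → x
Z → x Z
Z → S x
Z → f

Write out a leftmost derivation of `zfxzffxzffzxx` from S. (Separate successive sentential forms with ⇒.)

S ⇒ zfZ ⇒ zfxZ ⇒ zfxSx ⇒ zfxzfZx ⇒ zfxzfSxx ⇒ zfxzfUSzxx ⇒ zfxzffxSzxx ⇒ zfxzffxzfZzxx ⇒ zfxzffxzffzxx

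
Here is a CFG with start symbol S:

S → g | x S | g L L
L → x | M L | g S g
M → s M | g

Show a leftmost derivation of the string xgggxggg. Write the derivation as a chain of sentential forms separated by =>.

S => xS => xgLL => xgMLL => xggLL => xggMLL => xgggLL => xgggxL => xgggxgSg => xgggxggg

S => xS   [S → x S]
xS => xgLL   [S → g L L]
xgLL => xgMLL   [L → M L]
xgMLL => xggLL   [M → g]
xggLL => xggMLL   [L → M L]
xggMLL => xgggLL   [M → g]
xgggLL => xgggxL   [L → x]
xgggxL => xgggxgSg   [L → g S g]
xgggxgSg => xgggxggg   [S → g]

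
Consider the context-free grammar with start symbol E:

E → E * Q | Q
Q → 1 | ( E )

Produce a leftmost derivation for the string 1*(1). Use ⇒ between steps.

E ⇒ E*Q   [E → E * Q]
E*Q ⇒ Q*Q   [E → Q]
Q*Q ⇒ 1*Q   [Q → 1]
1*Q ⇒ 1*(E)   [Q → ( E )]
1*(E) ⇒ 1*(Q)   [E → Q]
1*(Q) ⇒ 1*(1)   [Q → 1]

E ⇒ E*Q ⇒ Q*Q ⇒ 1*Q ⇒ 1*(E) ⇒ 1*(Q) ⇒ 1*(1)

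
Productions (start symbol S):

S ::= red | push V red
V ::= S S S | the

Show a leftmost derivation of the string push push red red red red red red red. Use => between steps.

S => push V red => push S S S red => push push V red S S red => push push S S S red S S red => push push red S S red S S red => push push red red S red S S red => push push red red red red S S red => push push red red red red red S red => push push red red red red red red red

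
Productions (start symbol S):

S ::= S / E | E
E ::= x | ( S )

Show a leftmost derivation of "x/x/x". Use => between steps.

S => S/E => S/E/E => E/E/E => x/E/E => x/x/E => x/x/x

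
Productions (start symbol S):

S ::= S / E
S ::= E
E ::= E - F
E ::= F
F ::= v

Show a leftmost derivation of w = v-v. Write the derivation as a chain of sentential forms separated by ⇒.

S ⇒ E ⇒ E-F ⇒ F-F ⇒ v-F ⇒ v-v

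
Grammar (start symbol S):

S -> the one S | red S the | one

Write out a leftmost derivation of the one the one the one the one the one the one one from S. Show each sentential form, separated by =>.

S => the one S   [S -> the one S]
the one S => the one the one S   [S -> the one S]
the one the one S => the one the one the one S   [S -> the one S]
the one the one the one S => the one the one the one the one S   [S -> the one S]
the one the one the one the one S => the one the one the one the one the one S   [S -> the one S]
the one the one the one the one the one S => the one the one the one the one the one the one S   [S -> the one S]
the one the one the one the one the one the one S => the one the one the one the one the one the one one   [S -> one]

S => the one S => the one the one S => the one the one the one S => the one the one the one the one S => the one the one the one the one the one S => the one the one the one the one the one the one S => the one the one the one the one the one the one one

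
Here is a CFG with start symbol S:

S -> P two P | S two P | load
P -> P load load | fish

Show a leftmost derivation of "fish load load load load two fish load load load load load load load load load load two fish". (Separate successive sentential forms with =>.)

S => S two P   [S -> S two P]
S two P => P two P two P   [S -> P two P]
P two P two P => P load load two P two P   [P -> P load load]
P load load two P two P => P load load load load two P two P   [P -> P load load]
P load load load load two P two P => fish load load load load two P two P   [P -> fish]
fish load load load load two P two P => fish load load load load two P load load two P   [P -> P load load]
fish load load load load two P load load two P => fish load load load load two P load load load load two P   [P -> P load load]
fish load load load load two P load load load load two P => fish load load load load two P load load load load load load two P   [P -> P load load]
fish load load load load two P load load load load load load two P => fish load load load load two P load load load load load load load load two P   [P -> P load load]
fish load load load load two P load load load load load load load load two P => fish load load load load two P load load load load load load load load load load two P   [P -> P load load]
fish load load load load two P load load load load load load load load load load two P => fish load load load load two fish load load load load load load load load load load two P   [P -> fish]
fish load load load load two fish load load load load load load load load load load two P => fish load load load load two fish load load load load load load load load load load two fish   [P -> fish]

S => S two P => P two P two P => P load load two P two P => P load load load load two P two P => fish load load load load two P two P => fish load load load load two P load load two P => fish load load load load two P load load load load two P => fish load load load load two P load load load load load load two P => fish load load load load two P load load load load load load load load two P => fish load load load load two P load load load load load load load load load load two P => fish load load load load two fish load load load load load load load load load load two P => fish load load load load two fish load load load load load load load load load load two fish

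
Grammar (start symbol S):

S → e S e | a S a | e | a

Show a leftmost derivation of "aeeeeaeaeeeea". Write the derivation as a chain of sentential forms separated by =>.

S=>aSa=>aeSea=>aeeSeea=>aeeeSeeea=>aeeeeSeeeea=>aeeeeaSaeeeea=>aeeeeaeaeeeea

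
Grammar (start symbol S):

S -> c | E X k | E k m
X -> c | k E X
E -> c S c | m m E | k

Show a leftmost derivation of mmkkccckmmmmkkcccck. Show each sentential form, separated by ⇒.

S ⇒ EXk ⇒ mmEXk ⇒ mmkXk ⇒ mmkkEXk ⇒ mmkkcScXk ⇒ mmkkcccXk ⇒ mmkkccckEXk ⇒ mmkkccckmmEXk ⇒ mmkkccckmmmmEXk ⇒ mmkkccckmmmmkXk ⇒ mmkkccckmmmmkkEXk ⇒ mmkkccckmmmmkkcScXk ⇒ mmkkccckmmmmkkcccXk ⇒ mmkkccckmmmmkkcccck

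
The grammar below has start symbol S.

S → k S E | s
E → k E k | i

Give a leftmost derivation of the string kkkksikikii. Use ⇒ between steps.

S ⇒ kSE ⇒ kkSEE ⇒ kkkSEEE ⇒ kkkkSEEEE ⇒ kkkksEEEE ⇒ kkkksiEEE ⇒ kkkksikEkEE ⇒ kkkksikikEE ⇒ kkkksikikiE ⇒ kkkksikikii

S ⇒ kSE   [S → k S E]
kSE ⇒ kkSEE   [S → k S E]
kkSEE ⇒ kkkSEEE   [S → k S E]
kkkSEEE ⇒ kkkkSEEEE   [S → k S E]
kkkkSEEEE ⇒ kkkksEEEE   [S → s]
kkkksEEEE ⇒ kkkksiEEE   [E → i]
kkkksiEEE ⇒ kkkksikEkEE   [E → k E k]
kkkksikEkEE ⇒ kkkksikikEE   [E → i]
kkkksikikEE ⇒ kkkksikikiE   [E → i]
kkkksikikiE ⇒ kkkksikikii   [E → i]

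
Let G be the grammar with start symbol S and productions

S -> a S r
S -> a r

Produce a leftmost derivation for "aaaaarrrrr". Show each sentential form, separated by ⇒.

S ⇒ aSr   [S -> a S r]
aSr ⇒ aaSrr   [S -> a S r]
aaSrr ⇒ aaaSrrr   [S -> a S r]
aaaSrrr ⇒ aaaaSrrrr   [S -> a S r]
aaaaSrrrr ⇒ aaaaarrrrr   [S -> a r]

S⇒aSr⇒aaSrr⇒aaaSrrr⇒aaaaSrrrr⇒aaaaarrrrr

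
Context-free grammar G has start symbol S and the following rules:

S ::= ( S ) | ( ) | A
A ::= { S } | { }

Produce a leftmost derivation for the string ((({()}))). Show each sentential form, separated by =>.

S => (S)   [S ::= ( S )]
(S) => ((S))   [S ::= ( S )]
((S)) => (((S)))   [S ::= ( S )]
(((S))) => (((A)))   [S ::= A]
(((A))) => ((({S})))   [A ::= { S }]
((({S}))) => ((({()})))   [S ::= ( )]

S=>(S)=>((S))=>(((S)))=>(((A)))=>((({S})))=>((({()})))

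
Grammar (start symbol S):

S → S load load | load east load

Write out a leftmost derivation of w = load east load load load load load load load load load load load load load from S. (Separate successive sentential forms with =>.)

S => S load load   [S → S load load]
S load load => S load load load load   [S → S load load]
S load load load load => S load load load load load load   [S → S load load]
S load load load load load load => S load load load load load load load load   [S → S load load]
S load load load load load load load load => S load load load load load load load load load load   [S → S load load]
S load load load load load load load load load load => S load load load load load load load load load load load load   [S → S load load]
S load load load load load load load load load load load load => load east load load load load load load load load load load load load load   [S → load east load]

S => S load load => S load load load load => S load load load load load load => S load load load load load load load load => S load load load load load load load load load load => S load load load load load load load load load load load load => load east load load load load load load load load load load load load load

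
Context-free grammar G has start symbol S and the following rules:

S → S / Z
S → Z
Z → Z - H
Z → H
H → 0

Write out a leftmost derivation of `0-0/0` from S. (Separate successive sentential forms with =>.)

S => S/Z => Z/Z => Z-H/Z => H-H/Z => 0-H/Z => 0-0/Z => 0-0/H => 0-0/0

S => S/Z   [S → S / Z]
S/Z => Z/Z   [S → Z]
Z/Z => Z-H/Z   [Z → Z - H]
Z-H/Z => H-H/Z   [Z → H]
H-H/Z => 0-H/Z   [H → 0]
0-H/Z => 0-0/Z   [H → 0]
0-0/Z => 0-0/H   [Z → H]
0-0/H => 0-0/0   [H → 0]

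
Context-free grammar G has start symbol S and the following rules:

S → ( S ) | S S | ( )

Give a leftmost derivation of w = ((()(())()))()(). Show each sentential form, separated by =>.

S => SS => SSS => (S)SS => ((S))SS => ((SS))SS => ((SSS))SS => ((()SS))SS => ((()(S)S))SS => ((()(())S))SS => ((()(())()))SS => ((()(())()))()S => ((()(())()))()()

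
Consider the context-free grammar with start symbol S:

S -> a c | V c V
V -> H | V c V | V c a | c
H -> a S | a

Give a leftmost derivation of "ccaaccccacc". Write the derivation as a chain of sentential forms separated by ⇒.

S⇒VcV⇒ccV⇒ccVcV⇒ccVcacV⇒ccVcVcacV⇒ccHcVcacV⇒ccaScVcacV⇒ccaaccVcacV⇒ccaaccccacV⇒ccaaccccacc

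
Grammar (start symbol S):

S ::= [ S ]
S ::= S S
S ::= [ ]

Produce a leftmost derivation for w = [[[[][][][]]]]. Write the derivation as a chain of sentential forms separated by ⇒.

S ⇒ [S] ⇒ [[S]] ⇒ [[[S]]] ⇒ [[[SS]]] ⇒ [[[SSS]]] ⇒ [[[SSSS]]] ⇒ [[[[]SSS]]] ⇒ [[[[][]SS]]] ⇒ [[[[][][]S]]] ⇒ [[[[][][][]]]]

S ⇒ [S]   [S ::= [ S ]]
[S] ⇒ [[S]]   [S ::= [ S ]]
[[S]] ⇒ [[[S]]]   [S ::= [ S ]]
[[[S]]] ⇒ [[[SS]]]   [S ::= S S]
[[[SS]]] ⇒ [[[SSS]]]   [S ::= S S]
[[[SSS]]] ⇒ [[[SSSS]]]   [S ::= S S]
[[[SSSS]]] ⇒ [[[[]SSS]]]   [S ::= [ ]]
[[[[]SSS]]] ⇒ [[[[][]SS]]]   [S ::= [ ]]
[[[[][]SS]]] ⇒ [[[[][][]S]]]   [S ::= [ ]]
[[[[][][]S]]] ⇒ [[[[][][][]]]]   [S ::= [ ]]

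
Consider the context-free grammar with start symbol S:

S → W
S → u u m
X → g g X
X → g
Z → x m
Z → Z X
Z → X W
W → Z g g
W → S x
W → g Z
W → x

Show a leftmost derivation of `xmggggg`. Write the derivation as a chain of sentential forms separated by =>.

S => W   [S → W]
W => Zgg   [W → Z g g]
Zgg => ZXgg   [Z → Z X]
ZXgg => xmXgg   [Z → x m]
xmXgg => xmggXgg   [X → g g X]
xmggXgg => xmggggg   [X → g]

S => W => Zgg => ZXgg => xmXgg => xmggXgg => xmggggg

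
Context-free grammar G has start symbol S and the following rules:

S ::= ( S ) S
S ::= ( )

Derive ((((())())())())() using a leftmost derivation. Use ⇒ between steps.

S ⇒ (S)S ⇒ ((S)S)S ⇒ (((S)S)S)S ⇒ ((((S)S)S)S)S ⇒ ((((())S)S)S)S ⇒ ((((())())S)S)S ⇒ ((((())())())S)S ⇒ ((((())())())())S ⇒ ((((())())())())()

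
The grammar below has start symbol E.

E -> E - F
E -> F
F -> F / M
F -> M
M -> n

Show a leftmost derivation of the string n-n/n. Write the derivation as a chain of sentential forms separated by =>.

E => E-F => F-F => M-F => n-F => n-F/M => n-M/M => n-n/M => n-n/n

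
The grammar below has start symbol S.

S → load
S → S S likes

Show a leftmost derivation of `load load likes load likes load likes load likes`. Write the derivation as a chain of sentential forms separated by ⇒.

S ⇒ S S likes   [S → S S likes]
S S likes ⇒ S S likes S likes   [S → S S likes]
S S likes S likes ⇒ S S likes S likes S likes   [S → S S likes]
S S likes S likes S likes ⇒ S S likes S likes S likes S likes   [S → S S likes]
S S likes S likes S likes S likes ⇒ load S likes S likes S likes S likes   [S → load]
load S likes S likes S likes S likes ⇒ load load likes S likes S likes S likes   [S → load]
load load likes S likes S likes S likes ⇒ load load likes load likes S likes S likes   [S → load]
load load likes load likes S likes S likes ⇒ load load likes load likes load likes S likes   [S → load]
load load likes load likes load likes S likes ⇒ load load likes load likes load likes load likes   [S → load]

S ⇒ S S likes ⇒ S S likes S likes ⇒ S S likes S likes S likes ⇒ S S likes S likes S likes S likes ⇒ load S likes S likes S likes S likes ⇒ load load likes S likes S likes S likes ⇒ load load likes load likes S likes S likes ⇒ load load likes load likes load likes S likes ⇒ load load likes load likes load likes load likes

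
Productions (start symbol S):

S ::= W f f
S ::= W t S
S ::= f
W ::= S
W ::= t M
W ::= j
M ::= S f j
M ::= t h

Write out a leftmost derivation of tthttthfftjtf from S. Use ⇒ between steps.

S ⇒ WtS ⇒ tMtS ⇒ tthtS ⇒ tthtWtS ⇒ tthtStS ⇒ tthtWfftS ⇒ tthttMfftS ⇒ tthttthfftS ⇒ tthttthfftWtS ⇒ tthttthfftjtS ⇒ tthttthfftjtf

S ⇒ WtS   [S ::= W t S]
WtS ⇒ tMtS   [W ::= t M]
tMtS ⇒ tthtS   [M ::= t h]
tthtS ⇒ tthtWtS   [S ::= W t S]
tthtWtS ⇒ tthtStS   [W ::= S]
tthtStS ⇒ tthtWfftS   [S ::= W f f]
tthtWfftS ⇒ tthttMfftS   [W ::= t M]
tthttMfftS ⇒ tthttthfftS   [M ::= t h]
tthttthfftS ⇒ tthttthfftWtS   [S ::= W t S]
tthttthfftWtS ⇒ tthttthfftjtS   [W ::= j]
tthttthfftjtS ⇒ tthttthfftjtf   [S ::= f]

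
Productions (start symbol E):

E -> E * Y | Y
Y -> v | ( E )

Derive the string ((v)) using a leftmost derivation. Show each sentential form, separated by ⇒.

E ⇒ Y   [E -> Y]
Y ⇒ (E)   [Y -> ( E )]
(E) ⇒ (Y)   [E -> Y]
(Y) ⇒ ((E))   [Y -> ( E )]
((E)) ⇒ ((Y))   [E -> Y]
((Y)) ⇒ ((v))   [Y -> v]

E ⇒ Y ⇒ (E) ⇒ (Y) ⇒ ((E)) ⇒ ((Y)) ⇒ ((v))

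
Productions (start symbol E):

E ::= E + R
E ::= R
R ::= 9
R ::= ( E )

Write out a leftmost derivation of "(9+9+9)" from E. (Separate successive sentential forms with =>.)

E => R   [E ::= R]
R => (E)   [R ::= ( E )]
(E) => (E+R)   [E ::= E + R]
(E+R) => (E+R+R)   [E ::= E + R]
(E+R+R) => (R+R+R)   [E ::= R]
(R+R+R) => (9+R+R)   [R ::= 9]
(9+R+R) => (9+9+R)   [R ::= 9]
(9+9+R) => (9+9+9)   [R ::= 9]

E => R => (E) => (E+R) => (E+R+R) => (R+R+R) => (9+R+R) => (9+9+R) => (9+9+9)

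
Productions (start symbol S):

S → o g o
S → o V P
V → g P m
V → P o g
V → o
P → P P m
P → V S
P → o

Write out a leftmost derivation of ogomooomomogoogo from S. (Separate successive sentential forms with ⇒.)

S ⇒ oVP ⇒ oPogP ⇒ oVSogP ⇒ ogPmSogP ⇒ ogomSogP ⇒ ogomoVPogP ⇒ ogomoPogPogP ⇒ ogomoPPmogPogP ⇒ ogomoPPmPmogPogP ⇒ ogomooPmPmogPogP ⇒ ogomooomPmogPogP ⇒ ogomooomomogPogP ⇒ ogomooomomogoogP ⇒ ogomooomomogoogo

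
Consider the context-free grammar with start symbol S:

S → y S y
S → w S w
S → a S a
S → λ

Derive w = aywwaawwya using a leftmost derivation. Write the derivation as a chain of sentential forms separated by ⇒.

S ⇒ aSa ⇒ aySya ⇒ aywSwya ⇒ aywwSwwya ⇒ aywwaSawwya ⇒ aywwaawwya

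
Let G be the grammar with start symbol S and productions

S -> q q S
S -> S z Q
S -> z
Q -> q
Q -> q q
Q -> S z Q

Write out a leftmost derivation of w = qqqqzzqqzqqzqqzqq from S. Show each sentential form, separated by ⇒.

S ⇒ SzQ   [S -> S z Q]
SzQ ⇒ qqSzQ   [S -> q q S]
qqSzQ ⇒ qqSzQzQ   [S -> S z Q]
qqSzQzQ ⇒ qqqqSzQzQ   [S -> q q S]
qqqqSzQzQ ⇒ qqqqSzQzQzQ   [S -> S z Q]
qqqqSzQzQzQ ⇒ qqqqSzQzQzQzQ   [S -> S z Q]
qqqqSzQzQzQzQ ⇒ qqqqzzQzQzQzQ   [S -> z]
qqqqzzQzQzQzQ ⇒ qqqqzzqqzQzQzQ   [Q -> q q]
qqqqzzqqzQzQzQ ⇒ qqqqzzqqzqqzQzQ   [Q -> q q]
qqqqzzqqzqqzQzQ ⇒ qqqqzzqqzqqzqqzQ   [Q -> q q]
qqqqzzqqzqqzqqzQ ⇒ qqqqzzqqzqqzqqzqq   [Q -> q q]

S ⇒ SzQ ⇒ qqSzQ ⇒ qqSzQzQ ⇒ qqqqSzQzQ ⇒ qqqqSzQzQzQ ⇒ qqqqSzQzQzQzQ ⇒ qqqqzzQzQzQzQ ⇒ qqqqzzqqzQzQzQ ⇒ qqqqzzqqzqqzQzQ ⇒ qqqqzzqqzqqzqqzQ ⇒ qqqqzzqqzqqzqqzqq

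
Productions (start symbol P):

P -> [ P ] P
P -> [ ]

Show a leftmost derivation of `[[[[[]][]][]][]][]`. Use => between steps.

P => [P]P => [[P]P]P => [[[P]P]P]P => [[[[P]P]P]P]P => [[[[[]]P]P]P]P => [[[[[]][]]P]P]P => [[[[[]][]][]]P]P => [[[[[]][]][]][]]P => [[[[[]][]][]][]][]

P => [P]P   [P -> [ P ] P]
[P]P => [[P]P]P   [P -> [ P ] P]
[[P]P]P => [[[P]P]P]P   [P -> [ P ] P]
[[[P]P]P]P => [[[[P]P]P]P]P   [P -> [ P ] P]
[[[[P]P]P]P]P => [[[[[]]P]P]P]P   [P -> [ ]]
[[[[[]]P]P]P]P => [[[[[]][]]P]P]P   [P -> [ ]]
[[[[[]][]]P]P]P => [[[[[]][]][]]P]P   [P -> [ ]]
[[[[[]][]][]]P]P => [[[[[]][]][]][]]P   [P -> [ ]]
[[[[[]][]][]][]]P => [[[[[]][]][]][]][]   [P -> [ ]]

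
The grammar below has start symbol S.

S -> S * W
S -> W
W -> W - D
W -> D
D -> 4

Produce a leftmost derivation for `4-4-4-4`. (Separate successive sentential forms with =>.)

S => W => W-D => W-D-D => W-D-D-D => D-D-D-D => 4-D-D-D => 4-4-D-D => 4-4-4-D => 4-4-4-4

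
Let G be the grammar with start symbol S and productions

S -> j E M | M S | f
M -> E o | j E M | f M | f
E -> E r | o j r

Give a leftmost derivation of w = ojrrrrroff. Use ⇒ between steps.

S ⇒ MS   [S -> M S]
MS ⇒ EoS   [M -> E o]
EoS ⇒ EroS   [E -> E r]
EroS ⇒ ErroS   [E -> E r]
ErroS ⇒ ErrroS   [E -> E r]
ErrroS ⇒ ErrrroS   [E -> E r]
ErrrroS ⇒ ojrrrrroS   [E -> o j r]
ojrrrrroS ⇒ ojrrrrroMS   [S -> M S]
ojrrrrroMS ⇒ ojrrrrrofS   [M -> f]
ojrrrrrofS ⇒ ojrrrrroff   [S -> f]

S ⇒ MS ⇒ EoS ⇒ EroS ⇒ ErroS ⇒ ErrroS ⇒ ErrrroS ⇒ ojrrrrroS ⇒ ojrrrrroMS ⇒ ojrrrrrofS ⇒ ojrrrrroff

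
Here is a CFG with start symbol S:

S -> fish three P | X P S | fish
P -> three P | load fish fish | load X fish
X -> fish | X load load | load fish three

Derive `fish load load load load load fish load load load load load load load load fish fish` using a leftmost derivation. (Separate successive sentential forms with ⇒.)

S ⇒ X P S   [S -> X P S]
X P S ⇒ X load load P S   [X -> X load load]
X load load P S ⇒ X load load load load P S   [X -> X load load]
X load load load load P S ⇒ fish load load load load P S   [X -> fish]
fish load load load load P S ⇒ fish load load load load load X fish S   [P -> load X fish]
fish load load load load load X fish S ⇒ fish load load load load load X load load fish S   [X -> X load load]
fish load load load load load X load load fish S ⇒ fish load load load load load X load load load load fish S   [X -> X load load]
fish load load load load load X load load load load fish S ⇒ fish load load load load load X load load load load load load fish S   [X -> X load load]
fish load load load load load X load load load load load load fish S ⇒ fish load load load load load X load load load load load load load load fish S   [X -> X load load]
fish load load load load load X load load load load load load load load fish S ⇒ fish load load load load load fish load load load load load load load load fish S   [X -> fish]
fish load load load load load fish load load load load load load load load fish S ⇒ fish load load load load load fish load load load load load load load load fish fish   [S -> fish]

S ⇒ X P S ⇒ X load load P S ⇒ X load load load load P S ⇒ fish load load load load P S ⇒ fish load load load load load X fish S ⇒ fish load load load load load X load load fish S ⇒ fish load load load load load X load load load load fish S ⇒ fish load load load load load X load load load load load load fish S ⇒ fish load load load load load X load load load load load load load load fish S ⇒ fish load load load load load fish load load load load load load load load fish S ⇒ fish load load load load load fish load load load load load load load load fish fish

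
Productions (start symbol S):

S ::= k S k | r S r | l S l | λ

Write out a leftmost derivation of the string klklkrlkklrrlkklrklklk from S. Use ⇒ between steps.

S ⇒ kSk ⇒ klSlk ⇒ klkSklk ⇒ klklSlklk ⇒ klklkSklklk ⇒ klklkrSrklklk ⇒ klklkrlSlrklklk ⇒ klklkrlkSklrklklk ⇒ klklkrlkkSkklrklklk ⇒ klklkrlkklSlkklrklklk ⇒ klklkrlkklrSrlkklrklklk ⇒ klklkrlkklrrlkklrklklk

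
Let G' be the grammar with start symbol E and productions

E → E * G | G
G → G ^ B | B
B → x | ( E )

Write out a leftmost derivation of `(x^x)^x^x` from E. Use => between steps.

E => G => G^B => G^B^B => B^B^B => (E)^B^B => (G)^B^B => (G^B)^B^B => (B^B)^B^B => (x^B)^B^B => (x^x)^B^B => (x^x)^x^B => (x^x)^x^x

E => G   [E → G]
G => G^B   [G → G ^ B]
G^B => G^B^B   [G → G ^ B]
G^B^B => B^B^B   [G → B]
B^B^B => (E)^B^B   [B → ( E )]
(E)^B^B => (G)^B^B   [E → G]
(G)^B^B => (G^B)^B^B   [G → G ^ B]
(G^B)^B^B => (B^B)^B^B   [G → B]
(B^B)^B^B => (x^B)^B^B   [B → x]
(x^B)^B^B => (x^x)^B^B   [B → x]
(x^x)^B^B => (x^x)^x^B   [B → x]
(x^x)^x^B => (x^x)^x^x   [B → x]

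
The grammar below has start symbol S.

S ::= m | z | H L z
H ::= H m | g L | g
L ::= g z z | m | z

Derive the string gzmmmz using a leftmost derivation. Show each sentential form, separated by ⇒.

S ⇒ HLz   [S ::= H L z]
HLz ⇒ HmLz   [H ::= H m]
HmLz ⇒ HmmLz   [H ::= H m]
HmmLz ⇒ gLmmLz   [H ::= g L]
gLmmLz ⇒ gzmmLz   [L ::= z]
gzmmLz ⇒ gzmmmz   [L ::= m]

S ⇒ HLz ⇒ HmLz ⇒ HmmLz ⇒ gLmmLz ⇒ gzmmLz ⇒ gzmmmz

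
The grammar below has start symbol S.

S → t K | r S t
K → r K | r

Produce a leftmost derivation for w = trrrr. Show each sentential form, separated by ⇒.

S ⇒ tK ⇒ trK ⇒ trrK ⇒ trrrK ⇒ trrrr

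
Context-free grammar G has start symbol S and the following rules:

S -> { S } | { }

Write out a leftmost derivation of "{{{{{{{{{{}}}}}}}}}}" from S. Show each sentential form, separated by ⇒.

S⇒{S}⇒{{S}}⇒{{{S}}}⇒{{{{S}}}}⇒{{{{{S}}}}}⇒{{{{{{S}}}}}}⇒{{{{{{{S}}}}}}}⇒{{{{{{{{S}}}}}}}}⇒{{{{{{{{{S}}}}}}}}}⇒{{{{{{{{{{}}}}}}}}}}

S ⇒ {S}   [S -> { S }]
{S} ⇒ {{S}}   [S -> { S }]
{{S}} ⇒ {{{S}}}   [S -> { S }]
{{{S}}} ⇒ {{{{S}}}}   [S -> { S }]
{{{{S}}}} ⇒ {{{{{S}}}}}   [S -> { S }]
{{{{{S}}}}} ⇒ {{{{{{S}}}}}}   [S -> { S }]
{{{{{{S}}}}}} ⇒ {{{{{{{S}}}}}}}   [S -> { S }]
{{{{{{{S}}}}}}} ⇒ {{{{{{{{S}}}}}}}}   [S -> { S }]
{{{{{{{{S}}}}}}}} ⇒ {{{{{{{{{S}}}}}}}}}   [S -> { S }]
{{{{{{{{{S}}}}}}}}} ⇒ {{{{{{{{{{}}}}}}}}}}   [S -> { }]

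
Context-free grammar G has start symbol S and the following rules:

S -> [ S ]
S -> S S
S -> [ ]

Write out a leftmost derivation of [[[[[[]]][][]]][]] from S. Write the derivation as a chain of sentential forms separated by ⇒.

S ⇒ [S]   [S -> [ S ]]
[S] ⇒ [SS]   [S -> S S]
[SS] ⇒ [[S]S]   [S -> [ S ]]
[[S]S] ⇒ [[[S]]S]   [S -> [ S ]]
[[[S]]S] ⇒ [[[SS]]S]   [S -> S S]
[[[SS]]S] ⇒ [[[SSS]]S]   [S -> S S]
[[[SSS]]S] ⇒ [[[[S]SS]]S]   [S -> [ S ]]
[[[[S]SS]]S] ⇒ [[[[[S]]SS]]S]   [S -> [ S ]]
[[[[[S]]SS]]S] ⇒ [[[[[[]]]SS]]S]   [S -> [ ]]
[[[[[[]]]SS]]S] ⇒ [[[[[[]]][]S]]S]   [S -> [ ]]
[[[[[[]]][]S]]S] ⇒ [[[[[[]]][][]]]S]   [S -> [ ]]
[[[[[[]]][][]]]S] ⇒ [[[[[[]]][][]]][]]   [S -> [ ]]

S ⇒ [S] ⇒ [SS] ⇒ [[S]S] ⇒ [[[S]]S] ⇒ [[[SS]]S] ⇒ [[[SSS]]S] ⇒ [[[[S]SS]]S] ⇒ [[[[[S]]SS]]S] ⇒ [[[[[[]]]SS]]S] ⇒ [[[[[[]]][]S]]S] ⇒ [[[[[[]]][][]]]S] ⇒ [[[[[[]]][][]]][]]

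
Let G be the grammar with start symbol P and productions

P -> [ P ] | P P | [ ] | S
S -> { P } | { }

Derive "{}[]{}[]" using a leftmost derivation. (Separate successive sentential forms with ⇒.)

P ⇒ PP   [P -> P P]
PP ⇒ SP   [P -> S]
SP ⇒ {}P   [S -> { }]
{}P ⇒ {}PP   [P -> P P]
{}PP ⇒ {}PPP   [P -> P P]
{}PPP ⇒ {}[]PP   [P -> [ ]]
{}[]PP ⇒ {}[]SP   [P -> S]
{}[]SP ⇒ {}[]{}P   [S -> { }]
{}[]{}P ⇒ {}[]{}[]   [P -> [ ]]

P ⇒ PP ⇒ SP ⇒ {}P ⇒ {}PP ⇒ {}PPP ⇒ {}[]PP ⇒ {}[]SP ⇒ {}[]{}P ⇒ {}[]{}[]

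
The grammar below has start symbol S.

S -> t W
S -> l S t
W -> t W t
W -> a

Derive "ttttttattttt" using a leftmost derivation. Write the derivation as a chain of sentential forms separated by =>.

S => tW => ttWt => tttWtt => ttttWttt => tttttWtttt => ttttttWttttt => ttttttattttt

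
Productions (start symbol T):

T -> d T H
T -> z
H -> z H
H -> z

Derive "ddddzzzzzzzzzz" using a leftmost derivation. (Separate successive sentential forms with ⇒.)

T ⇒ dTH   [T -> d T H]
dTH ⇒ ddTHH   [T -> d T H]
ddTHH ⇒ dddTHHH   [T -> d T H]
dddTHHH ⇒ ddddTHHHH   [T -> d T H]
ddddTHHHH ⇒ ddddzHHHH   [T -> z]
ddddzHHHH ⇒ ddddzzHHHH   [H -> z H]
ddddzzHHHH ⇒ ddddzzzHHHH   [H -> z H]
ddddzzzHHHH ⇒ ddddzzzzHHHH   [H -> z H]
ddddzzzzHHHH ⇒ ddddzzzzzHHHH   [H -> z H]
ddddzzzzzHHHH ⇒ ddddzzzzzzHHHH   [H -> z H]
ddddzzzzzzHHHH ⇒ ddddzzzzzzzHHH   [H -> z]
ddddzzzzzzzHHH ⇒ ddddzzzzzzzzHH   [H -> z]
ddddzzzzzzzzHH ⇒ ddddzzzzzzzzzH   [H -> z]
ddddzzzzzzzzzH ⇒ ddddzzzzzzzzzz   [H -> z]

T ⇒ dTH ⇒ ddTHH ⇒ dddTHHH ⇒ ddddTHHHH ⇒ ddddzHHHH ⇒ ddddzzHHHH ⇒ ddddzzzHHHH ⇒ ddddzzzzHHHH ⇒ ddddzzzzzHHHH ⇒ ddddzzzzzzHHHH ⇒ ddddzzzzzzzHHH ⇒ ddddzzzzzzzzHH ⇒ ddddzzzzzzzzzH ⇒ ddddzzzzzzzzzz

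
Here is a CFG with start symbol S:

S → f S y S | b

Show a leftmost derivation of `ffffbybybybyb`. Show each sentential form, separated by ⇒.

S ⇒ fSyS ⇒ ffSySyS ⇒ fffSySySyS ⇒ ffffSySySySyS ⇒ ffffbySySySyS ⇒ ffffbybySySyS ⇒ ffffbybybySyS ⇒ ffffbybybybyS ⇒ ffffbybybybyb

S ⇒ fSyS   [S → f S y S]
fSyS ⇒ ffSySyS   [S → f S y S]
ffSySyS ⇒ fffSySySyS   [S → f S y S]
fffSySySyS ⇒ ffffSySySySyS   [S → f S y S]
ffffSySySySyS ⇒ ffffbySySySyS   [S → b]
ffffbySySySyS ⇒ ffffbybySySyS   [S → b]
ffffbybySySyS ⇒ ffffbybybySyS   [S → b]
ffffbybybySyS ⇒ ffffbybybybyS   [S → b]
ffffbybybybyS ⇒ ffffbybybybyb   [S → b]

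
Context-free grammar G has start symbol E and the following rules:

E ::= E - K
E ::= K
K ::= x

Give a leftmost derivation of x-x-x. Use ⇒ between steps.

E ⇒ E-K   [E ::= E - K]
E-K ⇒ E-K-K   [E ::= E - K]
E-K-K ⇒ K-K-K   [E ::= K]
K-K-K ⇒ x-K-K   [K ::= x]
x-K-K ⇒ x-x-K   [K ::= x]
x-x-K ⇒ x-x-x   [K ::= x]

E⇒E-K⇒E-K-K⇒K-K-K⇒x-K-K⇒x-x-K⇒x-x-x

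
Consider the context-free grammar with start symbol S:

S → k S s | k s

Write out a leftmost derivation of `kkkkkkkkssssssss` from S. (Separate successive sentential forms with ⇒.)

S ⇒ kSs ⇒ kkSss ⇒ kkkSsss ⇒ kkkkSssss ⇒ kkkkkSsssss ⇒ kkkkkkSssssss ⇒ kkkkkkkSsssssss ⇒ kkkkkkkkssssssss

S ⇒ kSs   [S → k S s]
kSs ⇒ kkSss   [S → k S s]
kkSss ⇒ kkkSsss   [S → k S s]
kkkSsss ⇒ kkkkSssss   [S → k S s]
kkkkSssss ⇒ kkkkkSsssss   [S → k S s]
kkkkkSsssss ⇒ kkkkkkSssssss   [S → k S s]
kkkkkkSssssss ⇒ kkkkkkkSsssssss   [S → k S s]
kkkkkkkSsssssss ⇒ kkkkkkkkssssssss   [S → k s]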